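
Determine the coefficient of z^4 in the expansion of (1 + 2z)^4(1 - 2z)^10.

-624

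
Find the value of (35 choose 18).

C(35,18) = C(35,17) by symmetry.
C(35,17) = (35·34·33·32·31·30·29·28·27·26·25·24·23·22·21·20·19) / 17! = 1613955767240110694400000 / 355687428096000 = 4537567650.

4537567650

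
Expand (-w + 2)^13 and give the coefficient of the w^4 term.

366080

The general term is C(13,j)·(-w)^j·(2)^(13-j); the w^4 term has j = 4.
C(13,4) = 715.
Coefficient = C(13,4) · 2^9 = 715 · 512 = 366080.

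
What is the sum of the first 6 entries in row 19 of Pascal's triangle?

1 + 19 + 171 + 969 + 3876 + 11628 = 16664.

16664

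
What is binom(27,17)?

8436285

C(27,17) = C(27,10) by symmetry.
C(27,10) = (27·26·25·24·23·22·21·20·19·18) / 10! = 30613591008000 / 3628800 = 8436285.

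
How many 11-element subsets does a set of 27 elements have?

C(27,11) = (27·26·25·24·23·22·21·20·19·18·17) / 11! = 520431047136000 / 39916800 = 13037895.

13037895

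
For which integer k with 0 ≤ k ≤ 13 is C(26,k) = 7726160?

11

C(26,k) increases on 0 ≤ k ≤ 13. C(26,10) = 5311735 and C(26,11) = 7726160, so k = 11.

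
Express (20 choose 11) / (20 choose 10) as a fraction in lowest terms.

C(n,k+1)/C(n,k) = (n−k)/(k+1) = (20−10)/(10+1) = 10/11.

10/11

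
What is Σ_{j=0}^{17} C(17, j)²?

2333606220

By Vandermonde's identity, Σ C(17,j)² = C(34,17) = 2333606220.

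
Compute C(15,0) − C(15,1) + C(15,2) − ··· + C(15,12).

The partial alternating sum Σ_{k=0}^{12} (−1)^k C(15,k) = (−1)^12 C(14,12) = 91.

91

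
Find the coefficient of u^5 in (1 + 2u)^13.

The general term is C(13,j)·(1)^j·(2u)^(13-j); the u^5 term has j = 8.
C(13,8) = 1287.
Coefficient = C(13,8) · 2^5 = 1287 · 32 = 41184.

41184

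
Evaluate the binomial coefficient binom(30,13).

119759850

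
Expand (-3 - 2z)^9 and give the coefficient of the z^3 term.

-489888

The general term is C(9,j)·(-3)^j·(-2z)^(9-j); the z^3 term has j = 6.
C(9,6) = 84.
Coefficient = C(9,6) · (-3)^6 · (-2)^3 = 84 · 729 · (-8) = -489888.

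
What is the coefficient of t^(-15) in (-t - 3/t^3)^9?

-61236

General term: C(9,j)·(-t)^j·(-3/t^3)^(9-j), with t-exponent 1j − 3(9−j) = 4j − 27.
Set 4j − 27 = -15: j = 3.
C(9,3) = 84; (-1)^3 = -1; (-3)^6 = 729.
Coefficient = 84 · (-1) · 729 = -61236.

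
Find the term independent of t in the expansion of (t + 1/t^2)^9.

84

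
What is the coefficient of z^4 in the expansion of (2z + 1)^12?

The general term is C(12,j)·(2z)^j·(1)^(12-j); the z^4 term has j = 4.
C(12,4) = 495.
Coefficient = C(12,4) · 2^4 = 495 · 16 = 7920.

7920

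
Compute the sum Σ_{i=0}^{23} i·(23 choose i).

96468992

Since i·C(23,i) = 23·C(22,i−1), the sum is 23·2^22 = 23·4194304 = 96468992.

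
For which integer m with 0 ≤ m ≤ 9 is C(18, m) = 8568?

C(18,m) increases on 0 ≤ m ≤ 9. C(18,4) = 3060 and C(18,5) = 8568, so m = 5.

5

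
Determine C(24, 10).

1961256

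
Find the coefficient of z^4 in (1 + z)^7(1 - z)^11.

Coefficient of z^4 = Σ_{j} C(7,j)·1^j·C(11,4-j)·(-1)^(4-j) for j from 0 to 4.
= 330 + (-1155) + 1155 + (-385) + 35 = -20.

-20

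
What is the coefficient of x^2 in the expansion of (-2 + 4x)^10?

The general term is C(10,j)·(-2)^j·(4x)^(10-j); the x^2 term has j = 8.
C(10,8) = 45.
Coefficient = C(10,8) · (-2)^8 · 4^2 = 45 · 256 · 16 = 184320.

184320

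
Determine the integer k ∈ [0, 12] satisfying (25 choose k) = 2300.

3

C(25,k) increases on 0 ≤ k ≤ 12. C(25,2) = 300 and C(25,3) = 2300, so k = 3.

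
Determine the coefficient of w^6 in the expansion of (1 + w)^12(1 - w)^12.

Coefficient of w^6 = Σ_{j} C(12,j)·1^j·C(12,6-j)·(-1)^(6-j) for j from 0 to 6.
= 924 + (-9504) + 32670 + (-48400) + 32670 + (-9504) + 924 = -220.

-220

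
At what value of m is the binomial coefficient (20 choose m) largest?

10

C(20,m) is maximized at m = 20/2 = 10.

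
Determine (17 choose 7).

C(17,7) = (17·16·15·14·13·12·11) / 7! = 98017920 / 5040 = 19448.

19448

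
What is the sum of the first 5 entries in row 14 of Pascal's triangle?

1471

1 + 14 + 91 + 364 + 1001 = 1471.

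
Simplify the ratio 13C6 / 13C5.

C(n,k+1)/C(n,k) = (n−k)/(k+1) = (13−5)/(5+1) = 8/6 = 4/3.

4/3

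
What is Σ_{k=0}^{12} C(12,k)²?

Σ C(12,k)² is the coefficient of x^12 in (1+x)^12(1+x)^12 = (1+x)^24, i.e. C(24,12) = 2704156.

2704156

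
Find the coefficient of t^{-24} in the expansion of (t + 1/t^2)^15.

105

General term: C(15,j)·(t)^j·(1/t^2)^(15-j), with t-exponent 1j − 2(15−j) = 3j − 30.
Set 3j − 30 = -24: j = 2.
C(15,2) = 105; 1^2 = 1; 1^13 = 1.
Coefficient = 105 · 1 · 1 = 105.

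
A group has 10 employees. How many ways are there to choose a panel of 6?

This is C(10,6) = 210.

210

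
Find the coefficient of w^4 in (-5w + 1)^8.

43750

The general term is C(8,j)·(-5w)^j·(1)^(8-j); the w^4 term has j = 4.
C(8,4) = 70.
Coefficient = C(8,4) · (-5)^4 = 70 · 625 = 43750.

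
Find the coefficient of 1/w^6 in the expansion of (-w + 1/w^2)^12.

924

General term: C(12,j)·(-w)^j·(1/w^2)^(12-j), with w-exponent 1j − 2(12−j) = 3j − 24.
Set 3j − 24 = -6: j = 6.
C(12,6) = 924; (-1)^6 = 1; 1^6 = 1.
Coefficient = 924 · 1 · 1 = 924.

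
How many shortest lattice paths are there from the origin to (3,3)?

Each path is a sequence of 6 steps with 3 rights: C(6,3) = 20.

20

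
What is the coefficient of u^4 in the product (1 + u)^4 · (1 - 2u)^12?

2369

Coefficient of u^4 = Σ_{j} C(4,j)·1^j·C(12,4-j)·(-2)^(4-j) for j from 0 to 4.
= 7920 + (-7040) + 1584 + (-96) + 1 = 2369.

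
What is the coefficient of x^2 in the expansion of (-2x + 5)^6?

The general term is C(6,j)·(-2x)^j·(5)^(6-j); the x^2 term has j = 2.
C(6,2) = 15.
Coefficient = C(6,2) · (-2)^2 · 5^4 = 15 · 4 · 625 = 37500.

37500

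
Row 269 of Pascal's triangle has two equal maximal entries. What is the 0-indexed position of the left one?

134

For odd n = 269, C(269,r) peaks at r = (n−1)/2 and (n+1)/2; the lower is 134.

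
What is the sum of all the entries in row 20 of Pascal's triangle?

1048576

Setting x = 1 in (1+x)^20 gives Σ C(20,r) = 2^20 = 1048576.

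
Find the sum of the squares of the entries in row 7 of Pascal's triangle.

By Vandermonde's identity, Σ C(7,j)² = C(14,7) = 3432.

3432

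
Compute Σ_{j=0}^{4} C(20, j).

1 + 20 + 190 + 1140 + 4845 = 6196.

6196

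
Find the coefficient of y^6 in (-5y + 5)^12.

225585937500

The general term is C(12,j)·(-5y)^j·(5)^(12-j); the y^6 term has j = 6.
C(12,6) = 924.
Coefficient = C(12,6) · (-5)^6 · 5^6 = 924 · 15625 · 15625 = 225585937500.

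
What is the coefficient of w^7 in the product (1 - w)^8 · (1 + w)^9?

Coefficient of w^7 = Σ_{j} C(8,j)·(-1)^j·C(9,7-j)·1^(7-j) for j from 0 to 7.
= 36 + (-672) + 3528 + (-7056) + 5880 + (-2016) + 252 + (-8) = -56.

-56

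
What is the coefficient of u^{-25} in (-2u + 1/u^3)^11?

220

General term: C(11,j)·(-2u)^j·(1/u^3)^(11-j), with u-exponent 1j − 3(11−j) = 4j − 33.
Set 4j − 33 = -25: j = 2.
C(11,2) = 55; (-2)^2 = 4; 1^9 = 1.
Coefficient = 55 · 4 · 1 = 220.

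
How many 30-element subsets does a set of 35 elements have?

324632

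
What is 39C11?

C(39,11) = (39·38·37·36·35·34·33·32·31·30·29) / 11! = 66902793897139200 / 39916800 = 1676056044.

1676056044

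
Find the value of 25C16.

C(25,16) = C(25,9) by symmetry.
C(25,9) = (25·24·23·22·21·20·19·18·17) / 9! = 741354768000 / 362880 = 2042975.

2042975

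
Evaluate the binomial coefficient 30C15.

155117520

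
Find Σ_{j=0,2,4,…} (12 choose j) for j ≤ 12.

2048

Half of (1+1)^12 + (1−1)^12 gives the even-index sum: 2^11 = 2048.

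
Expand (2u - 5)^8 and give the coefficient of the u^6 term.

44800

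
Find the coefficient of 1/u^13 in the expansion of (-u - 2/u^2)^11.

General term: C(11,j)·(-u)^j·(-2/u^2)^(11-j), with u-exponent 1j − 2(11−j) = 3j − 22.
Set 3j − 22 = -13: j = 3.
C(11,3) = 165; (-1)^3 = -1; (-2)^8 = 256.
Coefficient = 165 · (-1) · 256 = -42240.

-42240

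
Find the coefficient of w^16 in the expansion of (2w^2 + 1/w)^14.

1025024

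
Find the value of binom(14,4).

1001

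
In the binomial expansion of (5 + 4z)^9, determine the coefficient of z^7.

14745600

The general term is C(9,j)·(5)^j·(4z)^(9-j); the z^7 term has j = 2.
C(9,2) = 36.
Coefficient = C(9,2) · 5^2 · 4^7 = 36 · 25 · 16384 = 14745600.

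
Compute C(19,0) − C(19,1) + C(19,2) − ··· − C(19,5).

The partial alternating sum Σ_{k=0}^{5} (−1)^k C(19,k) = (−1)^5 C(18,5) = -8568.

-8568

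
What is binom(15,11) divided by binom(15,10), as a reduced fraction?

5/11

C(n,k+1)/C(n,k) = (n−k)/(k+1) = (15−10)/(10+1) = 5/11.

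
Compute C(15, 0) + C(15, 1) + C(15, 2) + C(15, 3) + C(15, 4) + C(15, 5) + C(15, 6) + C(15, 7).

16384

1 + 15 + 105 + 455 + 1365 + 3003 + 5005 + 6435 = 16384.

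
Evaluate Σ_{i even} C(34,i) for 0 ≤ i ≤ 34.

Even-i terms of row 34 sum to 2^33 = 8589934592.

8589934592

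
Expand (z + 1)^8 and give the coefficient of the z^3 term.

The general term is C(8,j)·(z)^j·(1)^(8-j); the z^3 term has j = 3.
C(8,3) = 56.
Coefficient = C(8,3) = 56.

56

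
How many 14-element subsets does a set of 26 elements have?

C(26,14) = C(26,12) by symmetry.
C(26,12) = (26·25·24·23·22·21·20·19·18·17·16·15) / 12! = 4626053752320000 / 479001600 = 9657700.

9657700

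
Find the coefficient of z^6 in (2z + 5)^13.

8580000000

The general term is C(13,j)·(2z)^j·(5)^(13-j); the z^6 term has j = 6.
C(13,6) = 1716.
Coefficient = C(13,6) · 2^6 · 5^7 = 1716 · 64 · 78125 = 8580000000.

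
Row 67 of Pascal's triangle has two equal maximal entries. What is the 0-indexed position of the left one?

For odd n = 67, C(67,m) peaks at m = (n−1)/2 and (n+1)/2; the lesser is 33.

33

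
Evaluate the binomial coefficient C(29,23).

475020

C(29,23) = C(29,6) by symmetry.
C(29,6) = (29·28·27·26·25·24) / 6! = 342014400 / 720 = 475020.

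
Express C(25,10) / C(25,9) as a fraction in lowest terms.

8/5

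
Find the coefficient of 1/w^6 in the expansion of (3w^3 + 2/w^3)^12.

General term: C(12,j)·(3w^3)^j·(2/w^3)^(12-j), with w-exponent 3j − 3(12−j) = 6j − 36.
Set 6j − 36 = -6: j = 5.
C(12,5) = 792; 3^5 = 243; 2^7 = 128.
Coefficient = 792 · 243 · 128 = 24634368.

24634368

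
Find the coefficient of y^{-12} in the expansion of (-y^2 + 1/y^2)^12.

-220

General term: C(12,j)·(-y^2)^j·(1/y^2)^(12-j), with y-exponent 2j − 2(12−j) = 4j − 24.
Set 4j − 24 = -12: j = 3.
C(12,3) = 220; (-1)^3 = -1; 1^9 = 1.
Coefficient = 220 · (-1) · 1 = -220.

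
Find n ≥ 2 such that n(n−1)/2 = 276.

n(n−1)/2 = 276 ⇒ n(n−1) = 552. Since 24·23 = 552, n = 24.

24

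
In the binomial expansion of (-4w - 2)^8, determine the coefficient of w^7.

262144

The general term is C(8,j)·(-4w)^j·(-2)^(8-j); the w^7 term has j = 7.
C(8,7) = 8.
Coefficient = C(8,7) · (-4)^7 · (-2)^1 = 8 · (-16384) · (-2) = 262144.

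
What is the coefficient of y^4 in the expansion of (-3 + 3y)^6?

10935

The general term is C(6,j)·(-3)^j·(3y)^(6-j); the y^4 term has j = 2.
C(6,2) = 15.
Coefficient = C(6,2) · (-3)^2 · 3^4 = 15 · 9 · 81 = 10935.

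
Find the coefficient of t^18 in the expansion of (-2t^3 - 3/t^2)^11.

General term: C(11,j)·(-2t^3)^j·(-3/t^2)^(11-j), with t-exponent 3j − 2(11−j) = 5j − 22.
Set 5j − 22 = 18: j = 8.
C(11,8) = 165; (-2)^8 = 256; (-3)^3 = -27.
Coefficient = 165 · 256 · (-27) = -1140480.

-1140480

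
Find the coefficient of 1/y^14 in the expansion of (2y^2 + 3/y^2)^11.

General term: C(11,j)·(2y^2)^j·(3/y^2)^(11-j), with y-exponent 2j − 2(11−j) = 4j − 22.
Set 4j − 22 = -14: j = 2.
C(11,2) = 55; 2^2 = 4; 3^9 = 19683.
Coefficient = 55 · 4 · 19683 = 4330260.

4330260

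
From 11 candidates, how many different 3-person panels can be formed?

165

This is C(11,3) = 165.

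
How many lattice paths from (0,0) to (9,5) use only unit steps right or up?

2002

Each path is a sequence of 14 steps with 9 rights: C(14,9) = 2002.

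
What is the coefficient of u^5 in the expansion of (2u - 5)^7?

16800

The general term is C(7,j)·(2u)^j·(-5)^(7-j); the u^5 term has j = 5.
C(7,5) = 21.
Coefficient = C(7,5) · 2^5 · (-5)^2 = 21 · 32 · 25 = 16800.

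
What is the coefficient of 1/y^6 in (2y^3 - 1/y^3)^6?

60

General term: C(6,j)·(2y^3)^j·(-1/y^3)^(6-j), with y-exponent 3j − 3(6−j) = 6j − 18.
Set 6j − 18 = -6: j = 2.
C(6,2) = 15; 2^2 = 4; (-1)^4 = 1.
Coefficient = 15 · 4 · 1 = 60.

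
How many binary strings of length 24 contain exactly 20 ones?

10626

Choose the 20 positions: C(24,20) = 10626.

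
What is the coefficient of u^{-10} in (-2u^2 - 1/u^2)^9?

-144

General term: C(9,j)·(-2u^2)^j·(-1/u^2)^(9-j), with u-exponent 2j − 2(9−j) = 4j − 18.
Set 4j − 18 = -10: j = 2.
C(9,2) = 36; (-2)^2 = 4; (-1)^7 = -1.
Coefficient = 36 · 4 · (-1) = -144.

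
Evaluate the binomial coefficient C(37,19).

17672631900

C(37,19) = C(37,18) by symmetry.
C(37,18) = (37·36·35·34·33·32·31·30·29·28·27·26·25·24·23·22·21·20) / 18! = 113146793787569865523200000 / 6402373705728000 = 17672631900.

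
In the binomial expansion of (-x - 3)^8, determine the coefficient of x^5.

1512

The general term is C(8,j)·(-x)^j·(-3)^(8-j); the x^5 term has j = 5.
C(8,5) = 56.
Coefficient = C(8,5) · (-1)^5 · (-3)^3 = 56 · (-1) · (-27) = 1512.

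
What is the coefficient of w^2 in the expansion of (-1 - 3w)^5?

-90

The general term is C(5,j)·(-1)^j·(-3w)^(5-j); the w^2 term has j = 3.
C(5,3) = 10.
Coefficient = C(5,3) · (-1)^3 · (-3)^2 = 10 · (-1) · 9 = -90.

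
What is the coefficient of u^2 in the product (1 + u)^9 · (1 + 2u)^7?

246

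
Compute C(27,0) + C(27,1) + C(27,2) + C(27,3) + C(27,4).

20854

1 + 27 + 351 + 2925 + 17550 = 20854.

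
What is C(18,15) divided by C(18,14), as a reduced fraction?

C(n,k+1)/C(n,k) = (n−k)/(k+1) = (18−14)/(14+1) = 4/15.

4/15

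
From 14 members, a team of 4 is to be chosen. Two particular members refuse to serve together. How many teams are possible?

935

All 4-subsets: C(14,4) = 1001. Those containing both fixed elements: C(12,2) = 66.
1001 − 66 = 935.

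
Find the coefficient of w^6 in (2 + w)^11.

The general term is C(11,j)·(2)^j·(w)^(11-j); the w^6 term has j = 5.
C(11,5) = 462.
Coefficient = C(11,5) · 2^5 = 462 · 32 = 14784.

14784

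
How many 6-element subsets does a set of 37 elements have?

C(37,6) = (37·36·35·34·33·32) / 6! = 1673844480 / 720 = 2324784.

2324784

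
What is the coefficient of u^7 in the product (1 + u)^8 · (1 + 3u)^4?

Coefficient of u^7 = Σ_{j} C(8,j)·1^j·C(4,7-j)·3^(7-j) for j from 3 to 7.
= 4536 + 7560 + 3024 + 336 + 8 = 15464.

15464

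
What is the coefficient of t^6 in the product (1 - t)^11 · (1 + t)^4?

Coefficient of t^6 = Σ_{j} C(11,j)·(-1)^j·C(4,6-j)·1^(6-j) for j from 2 to 6.
= 55 + (-660) + 1980 + (-1848) + 462 = -11.

-11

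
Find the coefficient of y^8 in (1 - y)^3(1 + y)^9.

27

Coefficient of y^8 = Σ_{j} C(3,j)·(-1)^j·C(9,8-j)·1^(8-j) for j from 0 to 3.
= 9 + (-108) + 252 + (-126) = 27.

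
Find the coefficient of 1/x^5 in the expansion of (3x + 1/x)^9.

324

General term: C(9,j)·(3x)^j·(1/x)^(9-j), with x-exponent 1j − 1(9−j) = 2j − 9.
Set 2j − 9 = -5: j = 2.
C(9,2) = 36; 3^2 = 9; 1^7 = 1.
Coefficient = 36 · 9 · 1 = 324.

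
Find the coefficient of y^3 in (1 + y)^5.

10

The general term is C(5,j)·(1)^j·(y)^(5-j); the y^3 term has j = 2.
C(5,2) = 10.
Coefficient = C(5,2) = 10.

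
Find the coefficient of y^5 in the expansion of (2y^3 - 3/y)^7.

General term: C(7,j)·(2y^3)^j·(-3/y)^(7-j), with y-exponent 3j − 1(7−j) = 4j − 7.
Set 4j − 7 = 5: j = 3.
C(7,3) = 35; 2^3 = 8; (-3)^4 = 81.
Coefficient = 35 · 8 · 81 = 22680.

22680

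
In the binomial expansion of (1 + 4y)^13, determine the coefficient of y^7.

28114944

The general term is C(13,j)·(1)^j·(4y)^(13-j); the y^7 term has j = 6.
C(13,6) = 1716.
Coefficient = C(13,6) · 4^7 = 1716 · 16384 = 28114944.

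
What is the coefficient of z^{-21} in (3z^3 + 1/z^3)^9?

General term: C(9,j)·(3z^3)^j·(1/z^3)^(9-j), with z-exponent 3j − 3(9−j) = 6j − 27.
Set 6j − 27 = -21: j = 1.
C(9,1) = 9; 3^1 = 3; 1^8 = 1.
Coefficient = 9 · 3 · 1 = 27.

27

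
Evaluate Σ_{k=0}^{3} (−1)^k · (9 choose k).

-56

The partial alternating sum Σ_{k=0}^{3} (−1)^k C(9,k) = (−1)^3 C(8,3) = -56.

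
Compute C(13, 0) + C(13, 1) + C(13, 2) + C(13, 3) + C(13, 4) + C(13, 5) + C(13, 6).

1 + 13 + 78 + 286 + 715 + 1287 + 1716 = 4096.

4096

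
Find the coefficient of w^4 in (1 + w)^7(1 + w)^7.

1001

(1 + w)^7(1 + w)^7 = (1 + w)^14, so the coefficient of w^4 is C(14,4)·1^4 = 1001·1 = 1001.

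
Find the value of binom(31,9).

C(31,9) = (31·30·29·28·27·26·25·24·23) / 9! = 7315688016000 / 362880 = 20160075.

20160075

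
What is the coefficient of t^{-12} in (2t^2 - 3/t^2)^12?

-34642080

General term: C(12,j)·(2t^2)^j·(-3/t^2)^(12-j), with t-exponent 2j − 2(12−j) = 4j − 24.
Set 4j − 24 = -12: j = 3.
C(12,3) = 220; 2^3 = 8; (-3)^9 = -19683.
Coefficient = 220 · 8 · (-19683) = -34642080.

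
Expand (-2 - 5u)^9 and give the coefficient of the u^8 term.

-7031250

The general term is C(9,j)·(-2)^j·(-5u)^(9-j); the u^8 term has j = 1.
C(9,1) = 9.
Coefficient = C(9,1) · (-2)^1 · (-5)^8 = 9 · (-2) · 390625 = -7031250.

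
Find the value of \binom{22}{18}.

7315

C(22,18) = C(22,4) by symmetry.
C(22,4) = (22·21·20·19) / 4! = 175560 / 24 = 7315.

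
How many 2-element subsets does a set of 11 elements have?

55

C(11,2) = (11·10) / 2! = 110 / 2 = 55.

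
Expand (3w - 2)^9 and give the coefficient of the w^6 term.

-489888

The general term is C(9,j)·(3w)^j·(-2)^(9-j); the w^6 term has j = 6.
C(9,6) = 84.
Coefficient = C(9,6) · 3^6 · (-2)^3 = 84 · 729 · (-8) = -489888.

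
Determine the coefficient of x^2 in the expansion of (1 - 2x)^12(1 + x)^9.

Coefficient of x^2 = Σ_{j} C(12,j)·(-2)^j·C(9,2-j)·1^(2-j) for j from 0 to 2.
= 36 + (-216) + 264 = 84.

84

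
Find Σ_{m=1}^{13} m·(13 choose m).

Since m·C(13,m) = 13·C(12,m−1), the sum is 13·2^12 = 13·4096 = 53248.

53248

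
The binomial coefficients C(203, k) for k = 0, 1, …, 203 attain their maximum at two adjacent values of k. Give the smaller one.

For odd n = 203, C(203,k) peaks at k = (n−1)/2 and (n+1)/2; the smaller is 101.

101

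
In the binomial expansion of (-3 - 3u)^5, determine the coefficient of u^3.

-2430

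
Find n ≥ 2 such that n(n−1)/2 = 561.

n(n−1)/2 = 561 ⇒ n(n−1) = 1122. Since 34·33 = 1122, n = 34.

34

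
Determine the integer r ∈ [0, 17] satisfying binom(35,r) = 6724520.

7

C(35,r) increases on 0 ≤ r ≤ 17. C(35,6) = 1623160 and C(35,7) = 6724520, so r = 7.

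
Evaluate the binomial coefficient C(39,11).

1676056044

C(39,11) = (39·38·37·36·35·34·33·32·31·30·29) / 11! = 66902793897139200 / 39916800 = 1676056044.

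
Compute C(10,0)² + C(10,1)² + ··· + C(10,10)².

184756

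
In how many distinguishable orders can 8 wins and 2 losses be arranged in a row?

45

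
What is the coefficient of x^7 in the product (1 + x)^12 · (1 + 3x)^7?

Coefficient of x^7 = Σ_{j} C(12,j)·1^j·C(7,7-j)·3^(7-j) for j from 0 to 7.
= 2187 + 61236 + 336798 + 623700 + 467775 + 149688 + 19404 + 792 = 1661580.

1661580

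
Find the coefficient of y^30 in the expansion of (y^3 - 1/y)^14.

General term: C(14,j)·(y^3)^j·(-1/y)^(14-j), with y-exponent 3j − 1(14−j) = 4j − 14.
Set 4j − 14 = 30: j = 11.
C(14,11) = 364; 1^11 = 1; (-1)^3 = -1.
Coefficient = 364 · 1 · (-1) = -364.

-364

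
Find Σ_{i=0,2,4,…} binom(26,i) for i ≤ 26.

33554432

Even-i terms of row 26 sum to 2^25 = 33554432.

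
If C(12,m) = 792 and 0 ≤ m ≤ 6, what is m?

C(12,m) increases on 0 ≤ m ≤ 6. C(12,4) = 495 and C(12,5) = 792, so m = 5.

5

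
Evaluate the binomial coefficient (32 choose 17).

565722720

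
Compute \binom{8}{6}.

28

C(8,6) = C(8,2) by symmetry.
C(8,2) = (8·7) / 2! = 56 / 2 = 28.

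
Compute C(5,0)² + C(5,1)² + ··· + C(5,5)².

252

Σ C(5,i)² is the coefficient of x^5 in (1+x)^5(1+x)^5 = (1+x)^10, i.e. C(10,5) = 252.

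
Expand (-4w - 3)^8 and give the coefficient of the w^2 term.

326592

The general term is C(8,j)·(-4w)^j·(-3)^(8-j); the w^2 term has j = 2.
C(8,2) = 28.
Coefficient = C(8,2) · (-4)^2 · (-3)^6 = 28 · 16 · 729 = 326592.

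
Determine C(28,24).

20475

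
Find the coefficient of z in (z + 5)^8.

625000

The general term is C(8,j)·(z)^j·(5)^(8-j); the z^1 term has j = 1.
C(8,1) = 8.
Coefficient = C(8,1) · 5^7 = 8 · 78125 = 625000.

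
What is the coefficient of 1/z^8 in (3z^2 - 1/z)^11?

33

General term: C(11,j)·(3z^2)^j·(-1/z)^(11-j), with z-exponent 2j − 1(11−j) = 3j − 11.
Set 3j − 11 = -8: j = 1.
C(11,1) = 11; 3^1 = 3; (-1)^10 = 1.
Coefficient = 11 · 3 · 1 = 33.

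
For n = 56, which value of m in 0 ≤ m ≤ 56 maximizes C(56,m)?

28

C(56,m) is maximized at m = 56/2 = 28.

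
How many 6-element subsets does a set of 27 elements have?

296010

C(27,6) = (27·26·25·24·23·22) / 6! = 213127200 / 720 = 296010.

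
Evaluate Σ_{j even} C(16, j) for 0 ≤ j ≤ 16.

Half of (1+1)^16 + (1−1)^16 gives the even-index sum: 2^15 = 32768.

32768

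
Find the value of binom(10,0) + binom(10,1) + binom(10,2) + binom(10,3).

1 + 10 + 45 + 120 = 176.

176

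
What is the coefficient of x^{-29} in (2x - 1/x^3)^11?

General term: C(11,j)·(2x)^j·(-1/x^3)^(11-j), with x-exponent 1j − 3(11−j) = 4j − 33.
Set 4j − 33 = -29: j = 1.
C(11,1) = 11; 2^1 = 2; (-1)^10 = 1.
Coefficient = 11 · 2 · 1 = 22.

22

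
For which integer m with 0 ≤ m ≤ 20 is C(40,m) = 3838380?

6

C(40,m) increases on 0 ≤ m ≤ 20. C(40,5) = 658008 and C(40,6) = 3838380, so m = 6.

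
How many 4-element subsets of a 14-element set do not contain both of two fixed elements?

935

All 4-subsets: C(14,4) = 1001. Those containing both fixed elements: C(12,2) = 66.
1001 − 66 = 935.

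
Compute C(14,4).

C(14,4) = (14·13·12·11) / 4! = 24024 / 24 = 1001.

1001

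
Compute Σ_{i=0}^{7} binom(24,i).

536155

1 + 24 + 276 + 2024 + 10626 + 42504 + 134596 + 346104 = 536155.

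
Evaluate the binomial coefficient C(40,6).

C(40,6) = (40·39·38·37·36·35) / 6! = 2763633600 / 720 = 3838380.

3838380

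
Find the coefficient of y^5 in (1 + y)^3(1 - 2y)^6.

108

Coefficient of y^5 = Σ_{j} C(3,j)·1^j·C(6,5-j)·(-2)^(5-j) for j from 0 to 3.
= (-192) + 720 + (-480) + 60 = 108.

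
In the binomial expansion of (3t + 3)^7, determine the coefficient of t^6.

The general term is C(7,j)·(3t)^j·(3)^(7-j); the t^6 term has j = 6.
C(7,6) = 7.
Coefficient = C(7,6) · 3^6 · 3^1 = 7 · 729 · 3 = 15309.

15309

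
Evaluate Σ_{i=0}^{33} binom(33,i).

8589934592

Setting x = 1 in (1+x)^33 gives Σ C(33,i) = 2^33 = 8589934592.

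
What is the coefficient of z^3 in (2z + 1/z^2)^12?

112640

General term: C(12,j)·(2z)^j·(1/z^2)^(12-j), with z-exponent 1j − 2(12−j) = 3j − 24.
Set 3j − 24 = 3: j = 9.
C(12,9) = 220; 2^9 = 512; 1^3 = 1.
Coefficient = 220 · 512 · 1 = 112640.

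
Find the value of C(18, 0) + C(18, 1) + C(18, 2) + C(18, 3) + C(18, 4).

1 + 18 + 153 + 816 + 3060 = 4048.

4048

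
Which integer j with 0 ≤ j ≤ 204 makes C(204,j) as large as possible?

102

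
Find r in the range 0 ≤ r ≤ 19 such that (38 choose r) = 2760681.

C(38,r) increases on 0 ≤ r ≤ 19. C(38,5) = 501942 and C(38,6) = 2760681, so r = 6.

6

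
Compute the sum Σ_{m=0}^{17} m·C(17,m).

1114112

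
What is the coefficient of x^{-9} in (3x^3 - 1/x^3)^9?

General term: C(9,j)·(3x^3)^j·(-1/x^3)^(9-j), with x-exponent 3j − 3(9−j) = 6j − 27.
Set 6j − 27 = -9: j = 3.
C(9,3) = 84; 3^3 = 27; (-1)^6 = 1.
Coefficient = 84 · 27 · 1 = 2268.

2268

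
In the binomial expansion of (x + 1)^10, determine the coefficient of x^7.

The general term is C(10,j)·(x)^j·(1)^(10-j); the x^7 term has j = 7.
C(10,7) = 120.
Coefficient = C(10,7) = 120.

120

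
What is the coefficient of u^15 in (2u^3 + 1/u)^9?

General term: C(9,j)·(2u^3)^j·(1/u)^(9-j), with u-exponent 3j − 1(9−j) = 4j − 9.
Set 4j − 9 = 15: j = 6.
C(9,6) = 84; 2^6 = 64; 1^3 = 1.
Coefficient = 84 · 64 · 1 = 5376.

5376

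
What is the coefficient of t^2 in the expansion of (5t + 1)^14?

The general term is C(14,j)·(5t)^j·(1)^(14-j); the t^2 term has j = 2.
C(14,2) = 91.
Coefficient = C(14,2) · 5^2 = 91 · 25 = 2275.

2275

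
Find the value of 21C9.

C(21,9) = (21·20·19·18·17·16·15·14·13) / 9! = 106661318400 / 362880 = 293930.

293930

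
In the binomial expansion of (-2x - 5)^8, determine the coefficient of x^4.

700000

The general term is C(8,j)·(-2x)^j·(-5)^(8-j); the x^4 term has j = 4.
C(8,4) = 70.
Coefficient = C(8,4) · (-2)^4 · (-5)^4 = 70 · 16 · 625 = 700000.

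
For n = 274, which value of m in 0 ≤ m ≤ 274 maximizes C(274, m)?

C(274,m) is maximized at m = 274/2 = 137.

137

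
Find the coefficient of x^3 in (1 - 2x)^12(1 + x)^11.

Coefficient of x^3 = Σ_{j} C(12,j)·(-2)^j·C(11,3-j)·1^(3-j) for j from 0 to 3.
= 165 + (-1320) + 2904 + (-1760) = -11.

-11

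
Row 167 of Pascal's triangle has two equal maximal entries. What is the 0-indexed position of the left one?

For odd n = 167, C(167,j) peaks at j = (n−1)/2 and (n+1)/2; the lower is 83.

83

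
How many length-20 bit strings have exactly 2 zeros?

190

Choose the 2 positions: C(20,2) = 190.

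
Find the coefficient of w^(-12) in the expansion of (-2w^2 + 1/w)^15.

-30

General term: C(15,j)·(-2w^2)^j·(1/w)^(15-j), with w-exponent 2j − 1(15−j) = 3j − 15.
Set 3j − 15 = -12: j = 1.
C(15,1) = 15; (-2)^1 = -2; 1^14 = 1.
Coefficient = 15 · (-2) · 1 = -30.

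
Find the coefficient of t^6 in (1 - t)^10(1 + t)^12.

-75

Coefficient of t^6 = Σ_{j} C(10,j)·(-1)^j·C(12,6-j)·1^(6-j) for j from 0 to 6.
= 924 + (-7920) + 22275 + (-26400) + 13860 + (-3024) + 210 = -75.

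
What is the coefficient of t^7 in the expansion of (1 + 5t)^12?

The general term is C(12,j)·(1)^j·(5t)^(12-j); the t^7 term has j = 5.
C(12,5) = 792.
Coefficient = C(12,5) · 5^7 = 792 · 78125 = 61875000.

61875000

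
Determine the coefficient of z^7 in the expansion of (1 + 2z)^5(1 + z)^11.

64790

Coefficient of z^7 = Σ_{j} C(5,j)·2^j·C(11,7-j)·1^(7-j) for j from 0 to 5.
= 330 + 4620 + 18480 + 26400 + 13200 + 1760 = 64790.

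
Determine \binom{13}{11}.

78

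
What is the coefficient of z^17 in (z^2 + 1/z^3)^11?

11

General term: C(11,j)·(z^2)^j·(1/z^3)^(11-j), with z-exponent 2j − 3(11−j) = 5j − 33.
Set 5j − 33 = 17: j = 10.
C(11,10) = 11; 1^10 = 1; 1^1 = 1.
Coefficient = 11 · 1 · 1 = 11.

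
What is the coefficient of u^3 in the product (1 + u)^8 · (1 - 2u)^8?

56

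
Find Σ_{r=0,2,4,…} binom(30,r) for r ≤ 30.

Half of (1+1)^30 + (1−1)^30 gives the even-index sum: 2^29 = 536870912.

536870912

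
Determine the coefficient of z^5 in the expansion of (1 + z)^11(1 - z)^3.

Coefficient of z^5 = Σ_{j} C(11,j)·1^j·C(3,5-j)·(-1)^(5-j) for j from 2 to 5.
= (-55) + 495 + (-990) + 462 = -88.

-88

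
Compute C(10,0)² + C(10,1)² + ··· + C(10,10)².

184756

Σ C(10,i)² is the coefficient of x^10 in (1+x)^10(1+x)^10 = (1+x)^20, i.e. C(20,10) = 184756.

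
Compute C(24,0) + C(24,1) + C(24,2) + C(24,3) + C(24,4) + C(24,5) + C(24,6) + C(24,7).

536155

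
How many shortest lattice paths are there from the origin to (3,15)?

816

Each path is a sequence of 18 steps with 3 rights: C(18,3) = 816.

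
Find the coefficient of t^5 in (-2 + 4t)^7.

86016

The general term is C(7,j)·(-2)^j·(4t)^(7-j); the t^5 term has j = 2.
C(7,2) = 21.
Coefficient = C(7,2) · (-2)^2 · 4^5 = 21 · 4 · 1024 = 86016.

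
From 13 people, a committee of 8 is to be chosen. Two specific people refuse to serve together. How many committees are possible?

825

All 8-subsets: C(13,8) = 1287. Those containing both fixed elements: C(11,6) = 462.
1287 − 462 = 825.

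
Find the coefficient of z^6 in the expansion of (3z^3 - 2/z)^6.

General term: C(6,j)·(3z^3)^j·(-2/z)^(6-j), with z-exponent 3j − 1(6−j) = 4j − 6.
Set 4j − 6 = 6: j = 3.
C(6,3) = 20; 3^3 = 27; (-2)^3 = -8.
Coefficient = 20 · 27 · (-8) = -4320.

-4320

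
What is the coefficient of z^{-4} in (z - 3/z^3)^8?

-1512

General term: C(8,j)·(z)^j·(-3/z^3)^(8-j), with z-exponent 1j − 3(8−j) = 4j − 24.
Set 4j − 24 = -4: j = 5.
C(8,5) = 56; 1^5 = 1; (-3)^3 = -27.
Coefficient = 56 · 1 · (-27) = -1512.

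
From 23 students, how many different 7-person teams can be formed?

245157

This is C(23,7) = 245157.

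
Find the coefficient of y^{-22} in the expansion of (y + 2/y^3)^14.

1025024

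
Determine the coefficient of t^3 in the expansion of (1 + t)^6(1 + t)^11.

(1 + t)^6(1 + t)^11 = (1 + t)^17, so the coefficient of t^3 is C(17,3)·1^3 = 680·1 = 680.

680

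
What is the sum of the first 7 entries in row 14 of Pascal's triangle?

1 + 14 + 91 + 364 + 1001 + 2002 + 3003 = 6476.

6476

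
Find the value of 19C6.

C(19,6) = (19·18·17·16·15·14) / 6! = 19535040 / 720 = 27132.

27132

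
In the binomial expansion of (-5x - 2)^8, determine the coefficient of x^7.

1250000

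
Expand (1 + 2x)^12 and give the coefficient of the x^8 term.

126720

The general term is C(12,j)·(1)^j·(2x)^(12-j); the x^8 term has j = 4.
C(12,4) = 495.
Coefficient = C(12,4) · 2^8 = 495 · 256 = 126720.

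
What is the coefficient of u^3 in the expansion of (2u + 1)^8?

448

The general term is C(8,j)·(2u)^j·(1)^(8-j); the u^3 term has j = 3.
C(8,3) = 56.
Coefficient = C(8,3) · 2^3 = 56 · 8 = 448.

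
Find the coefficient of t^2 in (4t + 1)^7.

The general term is C(7,j)·(4t)^j·(1)^(7-j); the t^2 term has j = 2.
C(7,2) = 21.
Coefficient = C(7,2) · 4^2 = 21 · 16 = 336.

336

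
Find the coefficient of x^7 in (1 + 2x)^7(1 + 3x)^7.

1961825

Coefficient of x^7 = Σ_{j} C(7,j)·2^j·C(7,7-j)·3^(7-j) for j from 0 to 7.
= 2187 + 71442 + 428652 + 793800 + 529200 + 127008 + 9408 + 128 = 1961825.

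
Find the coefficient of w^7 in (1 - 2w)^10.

-15360

The general term is C(10,j)·(1)^j·(-2w)^(10-j); the w^7 term has j = 3.
C(10,3) = 120.
Coefficient = C(10,3) · (-2)^7 = 120 · (-128) = -15360.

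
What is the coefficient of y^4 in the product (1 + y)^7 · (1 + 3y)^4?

2426

Coefficient of y^4 = Σ_{j} C(7,j)·1^j·C(4,4-j)·3^(4-j) for j from 0 to 4.
= 81 + 756 + 1134 + 420 + 35 = 2426.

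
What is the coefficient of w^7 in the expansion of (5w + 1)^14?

The general term is C(14,j)·(5w)^j·(1)^(14-j); the w^7 term has j = 7.
C(14,7) = 3432.
Coefficient = C(14,7) · 5^7 = 3432 · 78125 = 268125000.

268125000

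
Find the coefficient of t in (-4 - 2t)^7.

-57344

The general term is C(7,j)·(-4)^j·(-2t)^(7-j); the t^1 term has j = 6.
C(7,6) = 7.
Coefficient = C(7,6) · (-4)^6 · (-2)^1 = 7 · 4096 · (-2) = -57344.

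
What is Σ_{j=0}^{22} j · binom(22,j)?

46137344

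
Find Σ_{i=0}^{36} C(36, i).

The entries of row 36 sum to 2^36 = 68719476736.

68719476736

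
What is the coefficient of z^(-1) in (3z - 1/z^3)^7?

General term: C(7,j)·(3z)^j·(-1/z^3)^(7-j), with z-exponent 1j − 3(7−j) = 4j − 21.
Set 4j − 21 = -1: j = 5.
C(7,5) = 21; 3^5 = 243; (-1)^2 = 1.
Coefficient = 21 · 243 · 1 = 5103.

5103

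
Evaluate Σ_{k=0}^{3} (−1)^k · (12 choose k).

-165

The partial alternating sum Σ_{k=0}^{3} (−1)^k C(12,k) = (−1)^3 C(11,3) = -165.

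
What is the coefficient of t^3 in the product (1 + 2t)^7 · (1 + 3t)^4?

Coefficient of t^3 = Σ_{j} C(7,j)·2^j·C(4,3-j)·3^(3-j) for j from 0 to 3.
= 108 + 756 + 1008 + 280 = 2152.

2152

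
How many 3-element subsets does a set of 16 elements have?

560

C(16,3) = (16·15·14) / 3! = 3360 / 6 = 560.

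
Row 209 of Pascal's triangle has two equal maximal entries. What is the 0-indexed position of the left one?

For odd n = 209, C(209,m) peaks at m = (n−1)/2 and (n+1)/2; the lesser is 104.

104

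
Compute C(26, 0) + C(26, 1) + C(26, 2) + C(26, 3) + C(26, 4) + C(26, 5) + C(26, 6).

1 + 26 + 325 + 2600 + 14950 + 65780 + 230230 = 313912.

313912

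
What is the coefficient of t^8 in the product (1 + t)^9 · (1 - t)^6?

-45

Coefficient of t^8 = Σ_{j} C(9,j)·1^j·C(6,8-j)·(-1)^(8-j) for j from 2 to 8.
= 36 + (-504) + 1890 + (-2520) + 1260 + (-216) + 9 = -45.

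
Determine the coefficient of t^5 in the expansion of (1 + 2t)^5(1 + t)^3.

Coefficient of t^5 = Σ_{j} C(5,j)·2^j·C(3,5-j)·1^(5-j) for j from 2 to 5.
= 40 + 240 + 240 + 32 = 552.

552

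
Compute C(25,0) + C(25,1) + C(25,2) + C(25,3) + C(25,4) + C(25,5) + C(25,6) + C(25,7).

1 + 25 + 300 + 2300 + 12650 + 53130 + 177100 + 480700 = 726206.

726206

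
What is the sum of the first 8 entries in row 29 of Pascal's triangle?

2182396

1 + 29 + 406 + 3654 + 23751 + 118755 + 475020 + 1560780 = 2182396.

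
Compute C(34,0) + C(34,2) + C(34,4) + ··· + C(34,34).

8589934592

Half of (1+1)^34 + (1−1)^34 gives the even-index sum: 2^33 = 8589934592.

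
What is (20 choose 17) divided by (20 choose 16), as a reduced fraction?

C(n,k+1)/C(n,k) = (n−k)/(k+1) = (20−16)/(16+1) = 4/17.

4/17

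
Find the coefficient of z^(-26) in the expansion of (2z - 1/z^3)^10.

General term: C(10,j)·(2z)^j·(-1/z^3)^(10-j), with z-exponent 1j − 3(10−j) = 4j − 30.
Set 4j − 30 = -26: j = 1.
C(10,1) = 10; 2^1 = 2; (-1)^9 = -1.
Coefficient = 10 · 2 · (-1) = -20.

-20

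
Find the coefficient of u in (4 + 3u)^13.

The general term is C(13,j)·(4)^j·(3u)^(13-j); the u^1 term has j = 12.
C(13,12) = 13.
Coefficient = C(13,12) · 4^12 · 3^1 = 13 · 16777216 · 3 = 654311424.

654311424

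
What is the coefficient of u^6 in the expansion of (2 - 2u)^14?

49201152

The general term is C(14,j)·(2)^j·(-2u)^(14-j); the u^6 term has j = 8.
C(14,8) = 3003.
Coefficient = C(14,8) · 2^8 · (-2)^6 = 3003 · 256 · 64 = 49201152.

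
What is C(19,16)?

969

C(19,16) = C(19,3) by symmetry.
C(19,3) = (19·18·17) / 3! = 5814 / 6 = 969.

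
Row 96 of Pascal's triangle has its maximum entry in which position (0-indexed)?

C(96,m) is maximized at m = 96/2 = 48.

48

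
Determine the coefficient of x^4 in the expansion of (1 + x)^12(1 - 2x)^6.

Coefficient of x^4 = Σ_{j} C(12,j)·1^j·C(6,4-j)·(-2)^(4-j) for j from 0 to 4.
= 240 + (-1920) + 3960 + (-2640) + 495 = 135.

135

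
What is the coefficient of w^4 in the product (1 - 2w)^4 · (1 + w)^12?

Coefficient of w^4 = Σ_{j} C(4,j)·(-2)^j·C(12,4-j)·1^(4-j) for j from 0 to 4.
= 495 + (-1760) + 1584 + (-384) + 16 = -49.

-49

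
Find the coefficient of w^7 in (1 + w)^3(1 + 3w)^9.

364500

Coefficient of w^7 = Σ_{j} C(3,j)·1^j·C(9,7-j)·3^(7-j) for j from 0 to 3.
= 78732 + 183708 + 91854 + 10206 = 364500.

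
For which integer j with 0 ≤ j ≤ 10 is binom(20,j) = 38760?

C(20,j) increases on 0 ≤ j ≤ 10. C(20,5) = 15504 and C(20,6) = 38760, so j = 6.

6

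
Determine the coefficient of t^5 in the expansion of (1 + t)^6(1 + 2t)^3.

456

Coefficient of t^5 = Σ_{j} C(6,j)·1^j·C(3,5-j)·2^(5-j) for j from 2 to 5.
= 120 + 240 + 90 + 6 = 456.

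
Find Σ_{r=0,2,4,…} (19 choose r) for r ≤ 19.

262144

Half of (1+1)^19 + (1−1)^19 gives the even-index sum: 2^18 = 262144.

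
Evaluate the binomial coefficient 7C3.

35

C(7,3) = (7·6·5) / 3! = 210 / 6 = 35.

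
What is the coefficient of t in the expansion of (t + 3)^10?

196830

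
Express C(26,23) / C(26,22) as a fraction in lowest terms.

C(n,k+1)/C(n,k) = (n−k)/(k+1) = (26−22)/(22+1) = 4/23.

4/23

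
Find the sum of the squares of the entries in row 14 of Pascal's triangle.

By Vandermonde's identity, Σ C(14,i)² = C(28,14) = 40116600.

40116600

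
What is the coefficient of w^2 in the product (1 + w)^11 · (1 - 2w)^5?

Coefficient of w^2 = Σ_{j} C(11,j)·1^j·C(5,2-j)·(-2)^(2-j) for j from 0 to 2.
= 40 + (-110) + 55 = -15.

-15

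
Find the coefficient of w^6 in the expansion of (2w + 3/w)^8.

General term: C(8,j)·(2w)^j·(3/w)^(8-j), with w-exponent 1j − 1(8−j) = 2j − 8.
Set 2j − 8 = 6: j = 7.
C(8,7) = 8; 2^7 = 128; 3^1 = 3.
Coefficient = 8 · 128 · 3 = 3072.

3072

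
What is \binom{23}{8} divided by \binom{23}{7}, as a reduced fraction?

C(n,k+1)/C(n,k) = (n−k)/(k+1) = (23−7)/(7+1) = 16/8 = 2.

2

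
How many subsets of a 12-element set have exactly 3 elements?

220

Choose the 3 positions: C(12,3) = 220.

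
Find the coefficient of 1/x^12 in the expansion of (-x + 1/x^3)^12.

General term: C(12,j)·(-x)^j·(1/x^3)^(12-j), with x-exponent 1j − 3(12−j) = 4j − 36.
Set 4j − 36 = -12: j = 6.
C(12,6) = 924; (-1)^6 = 1; 1^6 = 1.
Coefficient = 924 · 1 · 1 = 924.

924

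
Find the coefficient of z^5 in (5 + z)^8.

The general term is C(8,j)·(5)^j·(z)^(8-j); the z^5 term has j = 3.
C(8,3) = 56.
Coefficient = C(8,3) · 5^3 = 56 · 125 = 7000.

7000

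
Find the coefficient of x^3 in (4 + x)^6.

1280

The general term is C(6,j)·(4)^j·(x)^(6-j); the x^3 term has j = 3.
C(6,3) = 20.
Coefficient = C(6,3) · 4^3 = 20 · 64 = 1280.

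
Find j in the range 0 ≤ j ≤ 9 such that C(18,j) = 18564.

C(18,j) increases on 0 ≤ j ≤ 9. C(18,5) = 8568 and C(18,6) = 18564, so j = 6.

6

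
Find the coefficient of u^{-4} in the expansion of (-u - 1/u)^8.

28

General term: C(8,j)·(-u)^j·(-1/u)^(8-j), with u-exponent 1j − 1(8−j) = 2j − 8.
Set 2j − 8 = -4: j = 2.
C(8,2) = 28; (-1)^2 = 1; (-1)^6 = 1.
Coefficient = 28 · 1 · 1 = 28.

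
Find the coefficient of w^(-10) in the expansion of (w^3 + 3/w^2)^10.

General term: C(10,j)·(w^3)^j·(3/w^2)^(10-j), with w-exponent 3j − 2(10−j) = 5j − 20.
Set 5j − 20 = -10: j = 2.
C(10,2) = 45; 1^2 = 1; 3^8 = 6561.
Coefficient = 45 · 1 · 6561 = 295245.

295245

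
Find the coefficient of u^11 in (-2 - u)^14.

The general term is C(14,j)·(-2)^j·(-u)^(14-j); the u^11 term has j = 3.
C(14,3) = 364.
Coefficient = C(14,3) · (-2)^3 · (-1)^11 = 364 · (-8) · (-1) = 2912.

2912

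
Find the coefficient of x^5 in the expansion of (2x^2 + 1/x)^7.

560

General term: C(7,j)·(2x^2)^j·(1/x)^(7-j), with x-exponent 2j − 1(7−j) = 3j − 7.
Set 3j − 7 = 5: j = 4.
C(7,4) = 35; 2^4 = 16; 1^3 = 1.
Coefficient = 35 · 16 · 1 = 560.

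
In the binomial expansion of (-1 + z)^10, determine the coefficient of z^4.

The general term is C(10,j)·(-1)^j·(z)^(10-j); the z^4 term has j = 6.
C(10,6) = 210.
Coefficient = C(10,6) = 210.

210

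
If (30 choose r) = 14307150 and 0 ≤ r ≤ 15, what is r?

C(30,r) increases on 0 ≤ r ≤ 15. C(30,8) = 5852925 and C(30,9) = 14307150, so r = 9.

9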